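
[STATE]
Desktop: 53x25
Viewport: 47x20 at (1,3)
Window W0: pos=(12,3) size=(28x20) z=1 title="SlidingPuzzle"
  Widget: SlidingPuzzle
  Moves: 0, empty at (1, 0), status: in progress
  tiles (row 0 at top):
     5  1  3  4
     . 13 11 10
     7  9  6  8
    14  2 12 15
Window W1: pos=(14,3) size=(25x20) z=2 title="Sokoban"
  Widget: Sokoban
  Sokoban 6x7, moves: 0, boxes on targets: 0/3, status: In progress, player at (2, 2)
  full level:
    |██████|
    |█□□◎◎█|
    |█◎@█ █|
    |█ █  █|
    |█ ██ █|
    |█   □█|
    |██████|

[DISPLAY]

           ┏━┏━━━━━━━━━━━━━━━━━━━━━━━┓┓        
           ┃ ┃ Sokoban               ┃┃        
           ┠─┠───────────────────────┨┨        
           ┃┌┃██████                 ┃┃        
           ┃│┃█□□◎◎█                 ┃┃        
           ┃├┃█◎@█ █                 ┃┃        
           ┃│┃█ █  █                 ┃┃        
           ┃├┃█ ██ █                 ┃┃        
           ┃│┃█   □█                 ┃┃        
           ┃├┃██████                 ┃┃        
           ┃│┃Moves: 0  0/3          ┃┃        
           ┃└┃                       ┃┃        
           ┃M┃                       ┃┃        
           ┃ ┃                       ┃┃        
           ┃ ┃                       ┃┃        
           ┃ ┃                       ┃┃        
           ┃ ┃                       ┃┃        
           ┃ ┃                       ┃┃        
           ┃ ┃                       ┃┃        
           ┗━┗━━━━━━━━━━━━━━━━━━━━━━━┛┛        


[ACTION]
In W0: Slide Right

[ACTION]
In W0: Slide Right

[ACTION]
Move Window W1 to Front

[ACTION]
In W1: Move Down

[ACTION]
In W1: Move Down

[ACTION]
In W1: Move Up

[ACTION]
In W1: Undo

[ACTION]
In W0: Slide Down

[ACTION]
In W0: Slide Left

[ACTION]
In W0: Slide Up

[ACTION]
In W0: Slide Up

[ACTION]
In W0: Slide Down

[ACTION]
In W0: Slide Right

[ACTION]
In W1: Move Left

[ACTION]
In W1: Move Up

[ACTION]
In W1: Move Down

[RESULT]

           ┏━┏━━━━━━━━━━━━━━━━━━━━━━━┓┓        
           ┃ ┃ Sokoban               ┃┃        
           ┠─┠───────────────────────┨┨        
           ┃┌┃██████                 ┃┃        
           ┃│┃█□□◎◎█                 ┃┃        
           ┃├┃█◎ █ █                 ┃┃        
           ┃│┃█@█  █                 ┃┃        
           ┃├┃█ ██ █                 ┃┃        
           ┃│┃█   □█                 ┃┃        
           ┃├┃██████                 ┃┃        
           ┃│┃Moves: 2  0/3          ┃┃        
           ┃└┃                       ┃┃        
           ┃M┃                       ┃┃        
           ┃ ┃                       ┃┃        
           ┃ ┃                       ┃┃        
           ┃ ┃                       ┃┃        
           ┃ ┃                       ┃┃        
           ┃ ┃                       ┃┃        
           ┃ ┃                       ┃┃        
           ┗━┗━━━━━━━━━━━━━━━━━━━━━━━┛┛        


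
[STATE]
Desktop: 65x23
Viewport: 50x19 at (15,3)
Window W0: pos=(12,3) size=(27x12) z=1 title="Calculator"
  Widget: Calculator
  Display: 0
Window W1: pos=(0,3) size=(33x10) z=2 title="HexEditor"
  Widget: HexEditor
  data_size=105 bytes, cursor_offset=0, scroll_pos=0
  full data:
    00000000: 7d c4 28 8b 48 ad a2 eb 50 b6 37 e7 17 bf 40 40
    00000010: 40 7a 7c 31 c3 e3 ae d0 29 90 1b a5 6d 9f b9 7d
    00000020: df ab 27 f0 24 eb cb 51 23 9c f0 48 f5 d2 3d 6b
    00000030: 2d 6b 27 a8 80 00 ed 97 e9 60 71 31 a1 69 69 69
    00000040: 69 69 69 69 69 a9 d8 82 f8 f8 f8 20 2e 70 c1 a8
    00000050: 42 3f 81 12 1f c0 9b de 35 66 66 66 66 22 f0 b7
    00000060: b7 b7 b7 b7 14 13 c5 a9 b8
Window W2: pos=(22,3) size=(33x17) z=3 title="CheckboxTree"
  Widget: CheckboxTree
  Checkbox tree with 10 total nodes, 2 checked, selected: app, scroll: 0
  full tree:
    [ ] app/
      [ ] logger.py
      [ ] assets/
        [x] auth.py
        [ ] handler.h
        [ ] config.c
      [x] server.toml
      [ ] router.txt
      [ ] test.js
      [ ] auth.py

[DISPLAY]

━━━━━━━┏━━━━━━━━━━━━━━━━━━━━━━━━━━━━━━━┓          
       ┃ CheckboxTree                  ┃          
───────┠───────────────────────────────┨          
4 28 8b┃>[-] app/                      ┃          
a 7c 31┃   [ ] logger.py               ┃          
b 27 f0┃   [-] assets/                 ┃          
b 27 a8┃     [x] auth.py               ┃          
9 69 69┃     [ ] handler.h             ┃          
f 81 12┃     [ ] config.c              ┃          
━━━━━━━┃   [x] server.toml             ┃          
──┴───┴┃   [ ] router.txt              ┃          
━━━━━━━┃   [ ] test.js                 ┃          
       ┃   [ ] auth.py                 ┃          
       ┃                               ┃          
       ┃                               ┃          
       ┃                               ┃          
       ┗━━━━━━━━━━━━━━━━━━━━━━━━━━━━━━━┛          
                                                  
                                                  


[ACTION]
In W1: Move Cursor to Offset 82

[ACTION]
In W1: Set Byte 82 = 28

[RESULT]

━━━━━━━┏━━━━━━━━━━━━━━━━━━━━━━━━━━━━━━━┓          
       ┃ CheckboxTree                  ┃          
───────┠───────────────────────────────┨          
4 28 8b┃>[-] app/                      ┃          
a 7c 31┃   [ ] logger.py               ┃          
b 27 f0┃   [-] assets/                 ┃          
b 27 a8┃     [x] auth.py               ┃          
9 69 69┃     [ ] handler.h             ┃          
f 28 12┃     [ ] config.c              ┃          
━━━━━━━┃   [x] server.toml             ┃          
──┴───┴┃   [ ] router.txt              ┃          
━━━━━━━┃   [ ] test.js                 ┃          
       ┃   [ ] auth.py                 ┃          
       ┃                               ┃          
       ┃                               ┃          
       ┃                               ┃          
       ┗━━━━━━━━━━━━━━━━━━━━━━━━━━━━━━━┛          
                                                  
                                                  


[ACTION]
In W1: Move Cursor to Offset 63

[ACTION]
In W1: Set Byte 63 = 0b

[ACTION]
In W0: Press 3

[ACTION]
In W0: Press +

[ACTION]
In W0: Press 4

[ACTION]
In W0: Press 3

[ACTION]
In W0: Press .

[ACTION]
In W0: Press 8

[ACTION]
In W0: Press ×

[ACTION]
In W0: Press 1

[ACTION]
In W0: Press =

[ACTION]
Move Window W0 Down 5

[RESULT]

━━━━━━━┏━━━━━━━━━━━━━━━━━━━━━━━━━━━━━━━┓          
       ┃ CheckboxTree                  ┃          
───────┠───────────────────────────────┨          
4 28 8b┃>[-] app/                      ┃          
a 7c 31┃   [ ] logger.py               ┃          
b 27 f0┃   [-] assets/                 ┃          
b 27 a8┃     [x] auth.py               ┃          
9 69 69┃     [ ] handler.h             ┃          
f 28 12┃     [ ] config.c              ┃          
━━━━━━━┃   [x] server.toml             ┃          
7 │ 8 │┃   [ ] router.txt              ┃          
──┼───┼┃   [ ] test.js                 ┃          
4 │ 5 │┃   [ ] auth.py                 ┃          
──┼───┼┃                               ┃          
1 │ 2 │┃                               ┃          
──┴───┴┃                               ┃          
━━━━━━━┗━━━━━━━━━━━━━━━━━━━━━━━━━━━━━━━┛          
                                                  
                                                  


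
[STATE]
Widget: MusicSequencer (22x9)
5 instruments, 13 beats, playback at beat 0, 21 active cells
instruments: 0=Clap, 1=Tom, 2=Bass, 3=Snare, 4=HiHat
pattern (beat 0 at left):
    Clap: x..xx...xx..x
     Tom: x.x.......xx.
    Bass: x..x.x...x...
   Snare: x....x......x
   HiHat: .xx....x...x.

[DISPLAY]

      ▼123456789012   
  Clap█··██···██··█   
   Tom█·█·······██·   
  Bass█··█·█···█···   
 Snare█····█······█   
 HiHat·██····█···█·   
                      
                      
                      


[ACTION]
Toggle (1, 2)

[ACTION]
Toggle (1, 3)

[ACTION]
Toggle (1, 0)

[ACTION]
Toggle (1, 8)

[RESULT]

      ▼123456789012   
  Clap█··██···██··█   
   Tom···█····█·██·   
  Bass█··█·█···█···   
 Snare█····█······█   
 HiHat·██····█···█·   
                      
                      
                      


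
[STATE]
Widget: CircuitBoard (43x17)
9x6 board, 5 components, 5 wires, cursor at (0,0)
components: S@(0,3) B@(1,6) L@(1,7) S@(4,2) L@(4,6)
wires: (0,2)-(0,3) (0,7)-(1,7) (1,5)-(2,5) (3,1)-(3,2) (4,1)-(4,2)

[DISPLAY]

   0 1 2 3 4 5 6 7 8                       
0  [.]      · ─ S               ·          
                                │          
1                       ·   B   L          
                        │                  
2                       ·                  
                                           
3       · ─ ·                              
                                           
4       · ─ S               L              
                                           
5                                          
Cursor: (0,0)                              
                                           
                                           
                                           
                                           


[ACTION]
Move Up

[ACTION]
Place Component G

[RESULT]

   0 1 2 3 4 5 6 7 8                       
0  [G]      · ─ S               ·          
                                │          
1                       ·   B   L          
                        │                  
2                       ·                  
                                           
3       · ─ ·                              
                                           
4       · ─ S               L              
                                           
5                                          
Cursor: (0,0)                              
                                           
                                           
                                           
                                           


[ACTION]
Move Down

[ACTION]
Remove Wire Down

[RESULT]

   0 1 2 3 4 5 6 7 8                       
0   G       · ─ S               ·          
                                │          
1  [.]                  ·   B   L          
                        │                  
2                       ·                  
                                           
3       · ─ ·                              
                                           
4       · ─ S               L              
                                           
5                                          
Cursor: (1,0)                              
                                           
                                           
                                           
                                           


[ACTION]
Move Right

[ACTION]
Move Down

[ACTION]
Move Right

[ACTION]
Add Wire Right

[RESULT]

   0 1 2 3 4 5 6 7 8                       
0   G       · ─ S               ·          
                                │          
1                       ·   B   L          
                        │                  
2          [.]─ ·       ·                  
                                           
3       · ─ ·                              
                                           
4       · ─ S               L              
                                           
5                                          
Cursor: (2,2)                              
                                           
                                           
                                           
                                           


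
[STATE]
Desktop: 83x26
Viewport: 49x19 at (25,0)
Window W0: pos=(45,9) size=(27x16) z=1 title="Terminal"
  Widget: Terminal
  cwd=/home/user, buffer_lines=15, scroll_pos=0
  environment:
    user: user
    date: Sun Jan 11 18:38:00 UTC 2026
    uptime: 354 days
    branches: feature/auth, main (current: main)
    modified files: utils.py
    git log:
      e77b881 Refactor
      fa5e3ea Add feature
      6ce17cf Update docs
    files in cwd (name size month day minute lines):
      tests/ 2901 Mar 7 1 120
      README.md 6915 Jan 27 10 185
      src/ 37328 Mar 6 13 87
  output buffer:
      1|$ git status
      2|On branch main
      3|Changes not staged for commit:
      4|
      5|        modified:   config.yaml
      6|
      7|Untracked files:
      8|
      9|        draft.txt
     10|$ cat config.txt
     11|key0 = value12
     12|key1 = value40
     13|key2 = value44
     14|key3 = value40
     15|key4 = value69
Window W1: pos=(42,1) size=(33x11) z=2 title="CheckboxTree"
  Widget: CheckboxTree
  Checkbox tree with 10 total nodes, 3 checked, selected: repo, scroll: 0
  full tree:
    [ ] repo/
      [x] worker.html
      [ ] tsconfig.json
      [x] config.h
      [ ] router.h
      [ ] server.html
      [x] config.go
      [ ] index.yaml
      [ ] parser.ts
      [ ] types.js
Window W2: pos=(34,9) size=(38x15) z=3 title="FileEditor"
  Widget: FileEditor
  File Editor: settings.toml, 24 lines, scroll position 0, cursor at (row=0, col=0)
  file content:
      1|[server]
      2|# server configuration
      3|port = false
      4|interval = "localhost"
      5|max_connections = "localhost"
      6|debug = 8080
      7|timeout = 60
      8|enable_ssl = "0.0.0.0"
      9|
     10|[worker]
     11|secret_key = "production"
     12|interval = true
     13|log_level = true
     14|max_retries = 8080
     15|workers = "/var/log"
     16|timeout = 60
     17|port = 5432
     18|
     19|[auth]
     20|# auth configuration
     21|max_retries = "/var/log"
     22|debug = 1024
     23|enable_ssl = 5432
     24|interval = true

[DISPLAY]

                                                 
                 ┏━━━━━━━━━━━━━━━━━━━━━━━━━━━━━━━
                 ┃ CheckboxTree                  
                 ┠───────────────────────────────
                 ┃>[-] repo/                     
                 ┃   [x] worker.html             
                 ┃   [ ] tsconfig.json           
                 ┃   [x] config.h                
                 ┃   [ ] router.h                
         ┏━━━━━━━━━━━━━━━━━━━━━━━━━━━━━━━━━━━━┓  
         ┃ FileEditor                         ┃  
         ┠────────────────────────────────────┨━━
         ┃█server]                           ▲┃  
         ┃# server configuration             █┃  
         ┃port = false                       ░┃  
         ┃interval = "localhost"             ░┃  
         ┃max_connections = "localhost"      ░┃  
         ┃debug = 8080                       ░┃  
         ┃timeout = 60                       ░┃  


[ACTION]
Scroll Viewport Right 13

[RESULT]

                                                 
        ┏━━━━━━━━━━━━━━━━━━━━━━━━━━━━━━━┓        
        ┃ CheckboxTree                  ┃        
        ┠───────────────────────────────┨        
        ┃>[-] repo/                     ┃        
        ┃   [x] worker.html             ┃        
        ┃   [ ] tsconfig.json           ┃        
        ┃   [x] config.h                ┃        
        ┃   [ ] router.h                ┃        
┏━━━━━━━━━━━━━━━━━━━━━━━━━━━━━━━━━━━━┓  ┃        
┃ FileEditor                         ┃  ┃        
┠────────────────────────────────────┨━━┛        
┃█server]                           ▲┃           
┃# server configuration             █┃           
┃port = false                       ░┃           
┃interval = "localhost"             ░┃           
┃max_connections = "localhost"      ░┃           
┃debug = 8080                       ░┃           
┃timeout = 60                       ░┃           


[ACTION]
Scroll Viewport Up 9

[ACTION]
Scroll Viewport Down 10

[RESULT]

        ┃   [x] config.h                ┃        
        ┃   [ ] router.h                ┃        
┏━━━━━━━━━━━━━━━━━━━━━━━━━━━━━━━━━━━━┓  ┃        
┃ FileEditor                         ┃  ┃        
┠────────────────────────────────────┨━━┛        
┃█server]                           ▲┃           
┃# server configuration             █┃           
┃port = false                       ░┃           
┃interval = "localhost"             ░┃           
┃max_connections = "localhost"      ░┃           
┃debug = 8080                       ░┃           
┃timeout = 60                       ░┃           
┃enable_ssl = "0.0.0.0"             ░┃           
┃                                   ░┃           
┃[worker]                           ░┃           
┃secret_key = "production"          ▼┃           
┗━━━━━━━━━━━━━━━━━━━━━━━━━━━━━━━━━━━━┛           
           ┗━━━━━━━━━━━━━━━━━━━━━━━━━┛           
                                                 


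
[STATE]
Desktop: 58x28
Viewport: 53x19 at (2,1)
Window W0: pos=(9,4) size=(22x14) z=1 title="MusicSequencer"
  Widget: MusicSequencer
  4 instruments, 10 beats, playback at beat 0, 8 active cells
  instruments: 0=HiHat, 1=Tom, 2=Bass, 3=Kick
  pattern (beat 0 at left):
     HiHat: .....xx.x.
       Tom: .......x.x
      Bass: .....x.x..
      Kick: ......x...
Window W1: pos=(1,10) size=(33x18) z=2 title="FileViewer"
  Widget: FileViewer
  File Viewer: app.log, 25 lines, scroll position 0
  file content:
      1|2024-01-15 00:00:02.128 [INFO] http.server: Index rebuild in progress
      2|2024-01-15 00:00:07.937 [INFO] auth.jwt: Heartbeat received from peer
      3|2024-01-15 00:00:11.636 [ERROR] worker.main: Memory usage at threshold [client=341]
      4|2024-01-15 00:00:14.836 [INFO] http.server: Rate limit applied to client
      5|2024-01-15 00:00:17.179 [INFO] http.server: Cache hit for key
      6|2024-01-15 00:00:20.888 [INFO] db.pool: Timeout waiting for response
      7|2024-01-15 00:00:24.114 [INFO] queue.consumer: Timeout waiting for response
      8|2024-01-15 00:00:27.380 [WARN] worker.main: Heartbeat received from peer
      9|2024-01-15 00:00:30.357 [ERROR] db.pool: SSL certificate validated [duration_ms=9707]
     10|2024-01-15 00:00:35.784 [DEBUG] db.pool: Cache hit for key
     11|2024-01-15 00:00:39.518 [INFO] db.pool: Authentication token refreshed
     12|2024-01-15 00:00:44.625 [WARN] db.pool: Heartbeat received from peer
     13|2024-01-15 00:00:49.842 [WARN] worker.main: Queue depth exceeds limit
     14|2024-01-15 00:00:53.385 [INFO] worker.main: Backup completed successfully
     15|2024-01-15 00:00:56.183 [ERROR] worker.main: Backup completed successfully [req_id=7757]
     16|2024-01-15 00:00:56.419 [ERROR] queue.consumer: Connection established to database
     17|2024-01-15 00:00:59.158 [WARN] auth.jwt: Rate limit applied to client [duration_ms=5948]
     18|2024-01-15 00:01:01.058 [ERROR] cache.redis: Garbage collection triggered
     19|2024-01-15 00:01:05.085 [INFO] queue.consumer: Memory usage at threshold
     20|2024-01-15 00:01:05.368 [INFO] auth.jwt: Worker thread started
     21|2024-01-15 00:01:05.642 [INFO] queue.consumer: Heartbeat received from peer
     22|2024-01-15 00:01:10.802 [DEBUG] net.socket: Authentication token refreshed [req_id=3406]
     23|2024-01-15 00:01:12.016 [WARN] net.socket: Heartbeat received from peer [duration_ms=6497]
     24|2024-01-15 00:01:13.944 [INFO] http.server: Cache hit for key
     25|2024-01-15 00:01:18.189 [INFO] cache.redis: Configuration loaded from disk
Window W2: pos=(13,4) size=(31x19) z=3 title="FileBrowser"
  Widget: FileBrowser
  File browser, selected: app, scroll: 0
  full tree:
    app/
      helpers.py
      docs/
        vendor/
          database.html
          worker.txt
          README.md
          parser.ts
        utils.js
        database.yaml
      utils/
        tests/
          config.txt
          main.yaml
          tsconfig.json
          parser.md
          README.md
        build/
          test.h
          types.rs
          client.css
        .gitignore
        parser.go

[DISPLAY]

                                                     
                                                     
                                                     
       ┏━━━┏━━━━━━━━━━━━━━━━━━━━━━━━━━━━━┓           
       ┃ Mu┃ FileBrowser                 ┃           
       ┠───┠─────────────────────────────┨           
       ┃   ┃> [-] app/                   ┃           
       ┃ Hi┃    helpers.py               ┃           
       ┃   ┃    [+] docs/                ┃           
━━━━━━━━━━━┃    [+] utils/               ┃           
 FileViewer┃                             ┃           
───────────┃                             ┃           
2024-01-15 ┃                             ┃           
2024-01-15 ┃                             ┃           
2024-01-15 ┃                             ┃           
2024-01-15 ┃                             ┃           
2024-01-15 ┃                             ┃           
2024-01-15 ┃                             ┃           
2024-01-15 ┃                             ┃           


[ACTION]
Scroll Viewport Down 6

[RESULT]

       ┃   ┃> [-] app/                   ┃           
       ┃ Hi┃    helpers.py               ┃           
       ┃   ┃    [+] docs/                ┃           
━━━━━━━━━━━┃    [+] utils/               ┃           
 FileViewer┃                             ┃           
───────────┃                             ┃           
2024-01-15 ┃                             ┃           
2024-01-15 ┃                             ┃           
2024-01-15 ┃                             ┃           
2024-01-15 ┃                             ┃           
2024-01-15 ┃                             ┃           
2024-01-15 ┃                             ┃           
2024-01-15 ┃                             ┃           
2024-01-15 ┃                             ┃           
2024-01-15 ┃                             ┃           
2024-01-15 ┗━━━━━━━━━━━━━━━━━━━━━━━━━━━━━┛           
2024-01-15 00:00:39.518 [INFO]░┃                     
2024-01-15 00:00:44.625 [WARN]░┃                     
2024-01-15 00:00:49.842 [WARN]░┃                     


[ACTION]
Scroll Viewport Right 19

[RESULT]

    ┃   ┃> [-] app/                   ┃              
    ┃ Hi┃    helpers.py               ┃              
    ┃   ┃    [+] docs/                ┃              
━━━━━━━━┃    [+] utils/               ┃              
leViewer┃                             ┃              
────────┃                             ┃              
4-01-15 ┃                             ┃              
4-01-15 ┃                             ┃              
4-01-15 ┃                             ┃              
4-01-15 ┃                             ┃              
4-01-15 ┃                             ┃              
4-01-15 ┃                             ┃              
4-01-15 ┃                             ┃              
4-01-15 ┃                             ┃              
4-01-15 ┃                             ┃              
4-01-15 ┗━━━━━━━━━━━━━━━━━━━━━━━━━━━━━┛              
4-01-15 00:00:39.518 [INFO]░┃                        
4-01-15 00:00:44.625 [WARN]░┃                        
4-01-15 00:00:49.842 [WARN]░┃                        


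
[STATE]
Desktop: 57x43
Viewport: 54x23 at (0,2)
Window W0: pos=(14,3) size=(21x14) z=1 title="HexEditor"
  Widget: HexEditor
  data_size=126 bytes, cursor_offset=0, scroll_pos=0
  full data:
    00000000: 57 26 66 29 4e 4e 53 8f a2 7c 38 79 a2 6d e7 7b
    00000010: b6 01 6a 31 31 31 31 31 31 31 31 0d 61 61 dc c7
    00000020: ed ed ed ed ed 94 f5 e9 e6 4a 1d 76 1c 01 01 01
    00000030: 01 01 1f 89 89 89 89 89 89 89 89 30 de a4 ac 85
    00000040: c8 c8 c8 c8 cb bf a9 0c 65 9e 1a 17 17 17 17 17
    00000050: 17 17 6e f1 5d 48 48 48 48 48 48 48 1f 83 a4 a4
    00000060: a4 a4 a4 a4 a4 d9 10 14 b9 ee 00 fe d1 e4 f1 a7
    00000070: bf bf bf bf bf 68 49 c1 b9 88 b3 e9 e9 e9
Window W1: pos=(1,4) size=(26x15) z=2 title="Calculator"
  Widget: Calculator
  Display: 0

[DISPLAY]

                                                      
              ┏━━━━━━━━━━━━━━━━━━━┓                   
 ┏━━━━━━━━━━━━━━━━━━━━━━━━┓       ┃                   
 ┃ Calculator             ┃───────┨                   
 ┠────────────────────────┨ 26 66 ┃                   
 ┃                       0┃ 01 6a ┃                   
 ┃┌───┬───┬───┬───┐       ┃ ed ed ┃                   
 ┃│ 7 │ 8 │ 9 │ ÷ │       ┃ 01 1f ┃                   
 ┃├───┼───┼───┼───┤       ┃ c8 c8 ┃                   
 ┃│ 4 │ 5 │ 6 │ × │       ┃ 17 6e ┃                   
 ┃├───┼───┼───┼───┤       ┃ a4 a4 ┃                   
 ┃│ 1 │ 2 │ 3 │ - │       ┃ bf bf ┃                   
 ┃├───┼───┼───┼───┤       ┃       ┃                   
 ┃│ 0 │ . │ = │ + │       ┃       ┃                   
 ┃├───┼───┼───┼───┤       ┃━━━━━━━┛                   
 ┃│ C │ MC│ MR│ M+│       ┃                           
 ┗━━━━━━━━━━━━━━━━━━━━━━━━┛                           
                                                      
                                                      
                                                      
                                                      
                                                      
                                                      


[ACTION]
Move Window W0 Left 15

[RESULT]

                                                      
┏━━━━━━━━━━━━━━━━━━━┓                                 
┃┏━━━━━━━━━━━━━━━━━━━━━━━━┓                           
┠┃ Calculator             ┃                           
┃┠────────────────────────┨                           
┃┃                       0┃                           
┃┃┌───┬───┬───┬───┐       ┃                           
┃┃│ 7 │ 8 │ 9 │ ÷ │       ┃                           
┃┃├───┼───┼───┼───┤       ┃                           
┃┃│ 4 │ 5 │ 6 │ × │       ┃                           
┃┃├───┼───┼───┼───┤       ┃                           
┃┃│ 1 │ 2 │ 3 │ - │       ┃                           
┃┃├───┼───┼───┼───┤       ┃                           
┃┃│ 0 │ . │ = │ + │       ┃                           
┗┃├───┼───┼───┼───┤       ┃                           
 ┃│ C │ MC│ MR│ M+│       ┃                           
 ┗━━━━━━━━━━━━━━━━━━━━━━━━┛                           
                                                      
                                                      
                                                      
                                                      
                                                      
                                                      


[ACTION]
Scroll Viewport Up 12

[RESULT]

                                                      
                                                      
                                                      
┏━━━━━━━━━━━━━━━━━━━┓                                 
┃┏━━━━━━━━━━━━━━━━━━━━━━━━┓                           
┠┃ Calculator             ┃                           
┃┠────────────────────────┨                           
┃┃                       0┃                           
┃┃┌───┬───┬───┬───┐       ┃                           
┃┃│ 7 │ 8 │ 9 │ ÷ │       ┃                           
┃┃├───┼───┼───┼───┤       ┃                           
┃┃│ 4 │ 5 │ 6 │ × │       ┃                           
┃┃├───┼───┼───┼───┤       ┃                           
┃┃│ 1 │ 2 │ 3 │ - │       ┃                           
┃┃├───┼───┼───┼───┤       ┃                           
┃┃│ 0 │ . │ = │ + │       ┃                           
┗┃├───┼───┼───┼───┤       ┃                           
 ┃│ C │ MC│ MR│ M+│       ┃                           
 ┗━━━━━━━━━━━━━━━━━━━━━━━━┛                           
                                                      
                                                      
                                                      
                                                      


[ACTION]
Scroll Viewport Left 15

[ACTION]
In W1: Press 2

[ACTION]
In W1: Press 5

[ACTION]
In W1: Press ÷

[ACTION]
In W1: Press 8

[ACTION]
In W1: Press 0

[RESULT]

                                                      
                                                      
                                                      
┏━━━━━━━━━━━━━━━━━━━┓                                 
┃┏━━━━━━━━━━━━━━━━━━━━━━━━┓                           
┠┃ Calculator             ┃                           
┃┠────────────────────────┨                           
┃┃                      80┃                           
┃┃┌───┬───┬───┬───┐       ┃                           
┃┃│ 7 │ 8 │ 9 │ ÷ │       ┃                           
┃┃├───┼───┼───┼───┤       ┃                           
┃┃│ 4 │ 5 │ 6 │ × │       ┃                           
┃┃├───┼───┼───┼───┤       ┃                           
┃┃│ 1 │ 2 │ 3 │ - │       ┃                           
┃┃├───┼───┼───┼───┤       ┃                           
┃┃│ 0 │ . │ = │ + │       ┃                           
┗┃├───┼───┼───┼───┤       ┃                           
 ┃│ C │ MC│ MR│ M+│       ┃                           
 ┗━━━━━━━━━━━━━━━━━━━━━━━━┛                           
                                                      
                                                      
                                                      
                                                      


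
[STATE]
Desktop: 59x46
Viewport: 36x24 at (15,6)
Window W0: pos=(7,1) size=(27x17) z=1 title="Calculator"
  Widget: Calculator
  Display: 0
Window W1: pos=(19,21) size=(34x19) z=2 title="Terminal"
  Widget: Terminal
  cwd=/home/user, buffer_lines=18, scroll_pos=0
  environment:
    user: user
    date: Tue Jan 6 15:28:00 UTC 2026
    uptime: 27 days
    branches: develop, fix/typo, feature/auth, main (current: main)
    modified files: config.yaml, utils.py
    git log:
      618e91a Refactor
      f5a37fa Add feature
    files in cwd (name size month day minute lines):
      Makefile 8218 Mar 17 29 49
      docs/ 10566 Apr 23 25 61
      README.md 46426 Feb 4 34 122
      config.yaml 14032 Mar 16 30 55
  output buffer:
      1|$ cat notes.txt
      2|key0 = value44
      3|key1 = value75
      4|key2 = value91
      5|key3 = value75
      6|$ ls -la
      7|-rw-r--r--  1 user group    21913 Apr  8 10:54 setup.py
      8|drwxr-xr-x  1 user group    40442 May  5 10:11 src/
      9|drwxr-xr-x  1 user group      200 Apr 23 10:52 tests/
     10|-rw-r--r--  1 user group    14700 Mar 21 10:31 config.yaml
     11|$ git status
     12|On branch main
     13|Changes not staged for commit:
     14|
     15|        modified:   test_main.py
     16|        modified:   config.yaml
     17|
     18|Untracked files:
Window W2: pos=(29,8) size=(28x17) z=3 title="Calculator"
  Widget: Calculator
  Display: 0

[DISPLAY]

 │ 9 │ ÷ │        ┃                 
─┼───┼───┤        ┃                 
 │ 6 │ × │    ┏━━━━━━━━━━━━━━━━━━━━━
─┼───┼───┤    ┃ Calculator          
 │ 3 │ - │    ┠─────────────────────
─┼───┼───┤    ┃                     
 │ = │ + │    ┃┌───┬───┬───┬───┐    
─┼───┼───┤    ┃│ 7 │ 8 │ 9 │ ÷ │    
C│ MR│ M+│    ┃├───┼───┼───┼───┤    
─┴───┴───┘    ┃│ 4 │ 5 │ 6 │ × │    
              ┃├───┼───┼───┼───┤    
━━━━━━━━━━━━━━┃│ 1 │ 2 │ 3 │ - │    
              ┃├───┼───┼───┼───┤    
              ┃│ 0 │ . │ = │ + │    
              ┃├───┼───┼───┼───┤    
    ┏━━━━━━━━━┃│ C │ MC│ MR│ M+│    
    ┃ Terminal┃└───┴───┴───┴───┘    
    ┠─────────┃                     
    ┃$ cat not┗━━━━━━━━━━━━━━━━━━━━━
    ┃key0 = value44                 
    ┃key1 = value75                 
    ┃key2 = value91                 
    ┃key3 = value75                 
    ┃$ ls -la                       


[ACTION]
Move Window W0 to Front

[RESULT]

 │ 9 │ ÷ │        ┃                 
─┼───┼───┤        ┃                 
 │ 6 │ × │        ┃━━━━━━━━━━━━━━━━━
─┼───┼───┤        ┃culator          
 │ 3 │ - │        ┃─────────────────
─┼───┼───┤        ┃                 
 │ = │ + │        ┃┬───┬───┬───┐    
─┼───┼───┤        ┃│ 8 │ 9 │ ÷ │    
C│ MR│ M+│        ┃┼───┼───┼───┤    
─┴───┴───┘        ┃│ 5 │ 6 │ × │    
                  ┃┼───┼───┼───┤    
━━━━━━━━━━━━━━━━━━┛│ 2 │ 3 │ - │    
              ┃├───┼───┼───┼───┤    
              ┃│ 0 │ . │ = │ + │    
              ┃├───┼───┼───┼───┤    
    ┏━━━━━━━━━┃│ C │ MC│ MR│ M+│    
    ┃ Terminal┃└───┴───┴───┴───┘    
    ┠─────────┃                     
    ┃$ cat not┗━━━━━━━━━━━━━━━━━━━━━
    ┃key0 = value44                 
    ┃key1 = value75                 
    ┃key2 = value91                 
    ┃key3 = value75                 
    ┃$ ls -la                       


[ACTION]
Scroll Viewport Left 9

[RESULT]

 ┃│ 7 │ 8 │ 9 │ ÷ │        ┃        
 ┃├───┼───┼───┼───┤        ┃        
 ┃│ 4 │ 5 │ 6 │ × │        ┃━━━━━━━━
 ┃├───┼───┼───┼───┤        ┃culator 
 ┃│ 1 │ 2 │ 3 │ - │        ┃────────
 ┃├───┼───┼───┼───┤        ┃        
 ┃│ 0 │ . │ = │ + │        ┃┬───┬───
 ┃├───┼───┼───┼───┤        ┃│ 8 │ 9 
 ┃│ C │ MC│ MR│ M+│        ┃┼───┼───
 ┃└───┴───┴───┴───┘        ┃│ 5 │ 6 
 ┃                         ┃┼───┼───
 ┗━━━━━━━━━━━━━━━━━━━━━━━━━┛│ 2 │ 3 
                       ┃├───┼───┼───
                       ┃│ 0 │ . │ = 
                       ┃├───┼───┼───
             ┏━━━━━━━━━┃│ C │ MC│ MR
             ┃ Terminal┃└───┴───┴───
             ┠─────────┃            
             ┃$ cat not┗━━━━━━━━━━━━
             ┃key0 = value44        
             ┃key1 = value75        
             ┃key2 = value91        
             ┃key3 = value75        
             ┃$ ls -la              


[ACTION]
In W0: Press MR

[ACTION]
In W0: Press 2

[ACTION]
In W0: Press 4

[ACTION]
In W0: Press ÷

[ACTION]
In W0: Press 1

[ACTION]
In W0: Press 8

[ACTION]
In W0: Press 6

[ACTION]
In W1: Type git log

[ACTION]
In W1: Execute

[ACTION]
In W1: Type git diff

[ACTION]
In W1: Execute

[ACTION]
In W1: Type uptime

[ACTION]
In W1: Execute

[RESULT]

 ┃│ 7 │ 8 │ 9 │ ÷ │        ┃        
 ┃├───┼───┼───┼───┤        ┃        
 ┃│ 4 │ 5 │ 6 │ × │        ┃━━━━━━━━
 ┃├───┼───┼───┼───┤        ┃culator 
 ┃│ 1 │ 2 │ 3 │ - │        ┃────────
 ┃├───┼───┼───┼───┤        ┃        
 ┃│ 0 │ . │ = │ + │        ┃┬───┬───
 ┃├───┼───┼───┼───┤        ┃│ 8 │ 9 
 ┃│ C │ MC│ MR│ M+│        ┃┼───┼───
 ┃└───┴───┴───┴───┘        ┃│ 5 │ 6 
 ┃                         ┃┼───┼───
 ┗━━━━━━━━━━━━━━━━━━━━━━━━━┛│ 2 │ 3 
                       ┃├───┼───┼───
                       ┃│ 0 │ . │ = 
                       ┃├───┼───┼───
             ┏━━━━━━━━━┃│ C │ MC│ MR
             ┃ Terminal┃└───┴───┴───
             ┠─────────┃            
             ┃         ┗━━━━━━━━━━━━
             ┃Untracked files:      
             ┃$ git log             
             ┃618e91a Refactor      
             ┃f5a37fa Add feature   
             ┃$ git diff            
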